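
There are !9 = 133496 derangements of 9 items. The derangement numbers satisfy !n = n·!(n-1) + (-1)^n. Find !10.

!10 = 10·133496 + 1 = 1334961.

1334961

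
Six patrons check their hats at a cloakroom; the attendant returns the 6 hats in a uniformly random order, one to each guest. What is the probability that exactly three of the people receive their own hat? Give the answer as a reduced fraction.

1/18

Favorable outcomes: C(6,3)·!3 = 20·2 = 40.
Total outcomes: 6! = 720.
Probability = 40/720 = 1/18.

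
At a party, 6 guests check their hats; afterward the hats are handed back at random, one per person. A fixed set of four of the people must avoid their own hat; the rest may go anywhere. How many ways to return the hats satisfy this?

Inclusion-exclusion on the 4 forbidden self-matches:
Σ_{j=0}^{4} (-1)^j C(4,j)(6-j)!
= C(4,0)·6! - C(4,1)·5! + C(4,2)·4! - C(4,3)·3! + C(4,4)·2!
= 720 - 480 + 144 - 24 + 2
= 362

362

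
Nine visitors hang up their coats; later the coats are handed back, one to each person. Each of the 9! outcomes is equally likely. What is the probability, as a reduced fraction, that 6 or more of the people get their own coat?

41/72576

Favorable outcomes: Σ_{i≥6} C(9,i)·!(9-i) = 84·2 + 36·1 + 9·0 + 1·1 = 205.
Total outcomes: 9! = 362880.
Probability = 205/362880 = 41/72576.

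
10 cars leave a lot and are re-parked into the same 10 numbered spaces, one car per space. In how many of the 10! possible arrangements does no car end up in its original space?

Recurrence: !10 = 9·(!9 + !8).
!10 = 9·(133496 + 14833) = 9·148329 = 1334961

1334961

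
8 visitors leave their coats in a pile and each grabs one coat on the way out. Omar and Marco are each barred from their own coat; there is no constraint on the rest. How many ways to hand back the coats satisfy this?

30960

Let A_j be the event that the j-th constrained one is fixed. By inclusion-exclusion over the 2 events:
Σ_{j=0}^{2} (-1)^j C(2,j)(8-j)!
= C(2,0)·8! - C(2,1)·7! + C(2,2)·6!
= 40320 - 10080 + 720
= 30960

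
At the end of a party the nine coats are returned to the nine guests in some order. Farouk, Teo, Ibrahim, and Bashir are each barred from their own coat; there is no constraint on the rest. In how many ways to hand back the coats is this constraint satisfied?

229080

Inclusion-exclusion on the 4 forbidden self-matches:
Σ_{j=0}^{4} (-1)^j C(4,j)(9-j)!
= C(4,0)·9! - C(4,1)·8! + C(4,2)·7! - C(4,3)·6! + C(4,4)·5!
= 362880 - 161280 + 30240 - 2880 + 120
= 229080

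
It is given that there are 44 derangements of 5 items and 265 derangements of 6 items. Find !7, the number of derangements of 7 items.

1854

!7 = (7-1)·(!6 + !5) = 6·(265 + 44) = 6·309 = 1854.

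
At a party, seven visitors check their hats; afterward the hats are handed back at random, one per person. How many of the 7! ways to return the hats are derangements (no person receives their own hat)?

By inclusion-exclusion, !7 = Σ (-1)^k · 7!/k! for k=0..7
= 7! - 7!/1! + 7!/2! - 7!/3! + 7!/4! - 7!/5! + 7!/6! - 7!/7!
= 5040 - 5040 + 2520 - 840 + 210 - 42 + 7 - 1
= 1854

1854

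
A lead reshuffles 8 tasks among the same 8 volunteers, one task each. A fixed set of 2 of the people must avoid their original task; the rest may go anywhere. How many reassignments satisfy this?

30960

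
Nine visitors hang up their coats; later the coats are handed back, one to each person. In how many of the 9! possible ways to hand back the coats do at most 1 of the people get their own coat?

266993

Sum C(9,i)·!(9-i) for i = 0..1:
  i=0: C(9,0)·!9 = 1·133496 = 133496
  i=1: C(9,1)·!8 = 9·14833 = 133497
Total = 266993.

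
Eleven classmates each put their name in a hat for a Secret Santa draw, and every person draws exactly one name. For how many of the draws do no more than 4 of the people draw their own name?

39770686

Sum C(11,i)·!(11-i) for i = 0..4:
  i=0: C(11,0)·!11 = 1·14684570 = 14684570
  i=1: C(11,1)·!10 = 11·1334961 = 14684571
  i=2: C(11,2)·!9 = 55·133496 = 7342280
  i=3: C(11,3)·!8 = 165·14833 = 2447445
  i=4: C(11,4)·!7 = 330·1854 = 611820
Total = 39770686.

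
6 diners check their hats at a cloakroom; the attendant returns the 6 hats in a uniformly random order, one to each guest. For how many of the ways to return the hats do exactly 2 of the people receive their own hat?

135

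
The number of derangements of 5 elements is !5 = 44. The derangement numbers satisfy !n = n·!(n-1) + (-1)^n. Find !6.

!6 = 6·44 + 1 = 265.

265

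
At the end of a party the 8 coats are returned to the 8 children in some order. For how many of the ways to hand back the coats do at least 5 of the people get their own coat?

141

Sum C(8,i)·!(8-i) for i = 5..8:
  i=5: C(8,5)·!3 = 56·2 = 112
  i=6: C(8,6)·!2 = 28·1 = 28
  i=7: C(8,7)·!1 = 8·0 = 0
  i=8: C(8,8)·!0 = 1·1 = 1
Total = 141.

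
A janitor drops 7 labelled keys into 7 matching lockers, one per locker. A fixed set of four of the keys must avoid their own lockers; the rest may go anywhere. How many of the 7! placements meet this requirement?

2790

Let A_j be the event that the j-th constrained one is fixed. By inclusion-exclusion over the 4 events:
Σ_{j=0}^{4} (-1)^j C(4,j)(7-j)!
= C(4,0)·7! - C(4,1)·6! + C(4,2)·5! - C(4,3)·4! + C(4,4)·3!
= 5040 - 2880 + 720 - 96 + 6
= 2790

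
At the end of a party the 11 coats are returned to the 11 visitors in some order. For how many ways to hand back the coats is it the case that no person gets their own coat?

14684570

!11 = 11! · Σ_{k=0}^{11} (-1)^k/k!
= 11! - 11!/1! + 11!/2! - 11!/3! + 11!/4! - 11!/5! + 11!/6! - 11!/7! + 11!/8! - 11!/9! + 11!/10! - 11!/11!
= 39916800 - 39916800 + 19958400 - 6652800 + 1663200 - 332640 + 55440 - 7920 + 990 - 110 + 11 - 1
= 14684570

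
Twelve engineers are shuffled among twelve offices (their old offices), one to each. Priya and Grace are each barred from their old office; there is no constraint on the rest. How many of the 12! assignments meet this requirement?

402796800

Inclusion-exclusion on the 2 forbidden self-matches:
Σ_{j=0}^{2} (-1)^j C(2,j)(12-j)!
= C(2,0)·12! - C(2,1)·11! + C(2,2)·10!
= 479001600 - 79833600 + 3628800
= 402796800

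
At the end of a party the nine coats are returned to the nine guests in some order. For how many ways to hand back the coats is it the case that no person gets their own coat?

The number of derangements of 9 is !9 = Σ_{k=0}^{9} (-1)^k·9!/k!
= 9! - 9!/1! + 9!/2! - 9!/3! + 9!/4! - 9!/5! + 9!/6! - 9!/7! + 9!/8! - 9!/9!
= 362880 - 362880 + 181440 - 60480 + 15120 - 3024 + 504 - 72 + 9 - 1
= 133496

133496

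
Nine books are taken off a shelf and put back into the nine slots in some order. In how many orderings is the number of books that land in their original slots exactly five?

1134

Pick the 5 fixed positions: C(9,5) = 126 ways.
The other 4 form a derangement: !4 = 9.
Total: 126 × 9 = 1134.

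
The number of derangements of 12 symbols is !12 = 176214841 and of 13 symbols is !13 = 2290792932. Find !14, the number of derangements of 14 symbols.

!14 = (14-1)·(!13 + !12) = 13·(2290792932 + 176214841) = 13·2467007773 = 32071101049.

32071101049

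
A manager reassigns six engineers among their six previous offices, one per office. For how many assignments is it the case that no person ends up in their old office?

265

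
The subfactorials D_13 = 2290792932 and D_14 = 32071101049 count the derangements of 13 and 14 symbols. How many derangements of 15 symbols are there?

D_15 = (15-1)·(D_14 + D_13) = 14·(32071101049 + 2290792932) = 14·34361893981 = 481066515734.

481066515734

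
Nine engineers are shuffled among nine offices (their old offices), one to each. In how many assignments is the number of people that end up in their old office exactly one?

133497

Pick the single fixed position: C(9,1) = 9 ways.
The remaining 8 must be deranged: !8 = 14833.
Total: 9 × 14833 = 133497.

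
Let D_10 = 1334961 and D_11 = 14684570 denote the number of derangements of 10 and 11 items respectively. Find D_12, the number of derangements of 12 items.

176214841

D_12 = (12-1)·(D_11 + D_10) = 11·(14684570 + 1334961) = 11·16019531 = 176214841.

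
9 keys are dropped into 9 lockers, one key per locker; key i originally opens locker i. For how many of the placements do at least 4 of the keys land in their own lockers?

# with exactly i fixed is C(9,i)·!(9-i); sum over i=4..9:
  i=4: C(9,4)·!5 = 126·44 = 5544
  i=5: C(9,5)·!4 = 126·9 = 1134
  i=6: C(9,6)·!3 = 84·2 = 168
  i=7: C(9,7)·!2 = 36·1 = 36
  i=8: C(9,8)·!1 = 9·0 = 0
  i=9: C(9,9)·!0 = 1·1 = 1
Total = 6883.

6883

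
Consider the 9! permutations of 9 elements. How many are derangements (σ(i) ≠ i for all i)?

Recurrence: !9 = 9·!8 + (-1)^9.
!9 = 9·14833 - 1 = 133496

133496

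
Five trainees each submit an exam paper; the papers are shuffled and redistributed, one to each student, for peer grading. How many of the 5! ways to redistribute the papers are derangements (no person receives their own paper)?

44

!5 = 5! · Σ_{k=0}^{5} (-1)^k/k!
= 5! - 5!/1! + 5!/2! - 5!/3! + 5!/4! - 5!/5!
= 120 - 120 + 60 - 20 + 5 - 1
= 44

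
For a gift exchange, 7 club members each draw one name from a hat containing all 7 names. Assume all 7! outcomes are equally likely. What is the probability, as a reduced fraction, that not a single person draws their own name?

103/280

Favorable outcomes: !7 = 1854.
Total outcomes: 7! = 5040.
Probability = 1854/5040 = 103/280.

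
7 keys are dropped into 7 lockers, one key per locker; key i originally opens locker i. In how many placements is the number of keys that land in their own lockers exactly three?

Pick the 3 fixed positions: C(7,3) = 35 ways.
The remaining 4 must be deranged: !4 = 9.
Total: 35 × 9 = 315.

315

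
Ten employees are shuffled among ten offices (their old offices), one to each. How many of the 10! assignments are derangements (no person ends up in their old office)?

1334961

Use !n = (n-1)(!(n-1) + !(n-2)).
!10 = 9·(133496 + 14833) = 9·148329 = 1334961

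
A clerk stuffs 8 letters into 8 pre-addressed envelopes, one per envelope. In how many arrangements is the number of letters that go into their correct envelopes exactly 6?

28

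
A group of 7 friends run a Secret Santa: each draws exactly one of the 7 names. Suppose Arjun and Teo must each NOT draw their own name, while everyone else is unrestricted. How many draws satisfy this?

Let A_j be the event that the j-th constrained one is fixed. By inclusion-exclusion over the 2 events:
Σ_{j=0}^{2} (-1)^j C(2,j)(7-j)!
= C(2,0)·7! - C(2,1)·6! + C(2,2)·5!
= 5040 - 1440 + 120
= 3720

3720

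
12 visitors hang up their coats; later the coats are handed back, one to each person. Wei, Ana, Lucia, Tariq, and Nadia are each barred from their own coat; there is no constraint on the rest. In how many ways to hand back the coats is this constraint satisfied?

312273360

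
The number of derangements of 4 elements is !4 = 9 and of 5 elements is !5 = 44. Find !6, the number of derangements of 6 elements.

!6 = (6-1)·(!5 + !4) = 5·(44 + 9) = 5·53 = 265.

265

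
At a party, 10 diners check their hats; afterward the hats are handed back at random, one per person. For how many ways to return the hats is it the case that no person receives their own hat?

!10 = 10! · Σ_{k=0}^{10} (-1)^k/k!
= 10! - 10!/1! + 10!/2! - 10!/3! + 10!/4! - 10!/5! + 10!/6! - 10!/7! + 10!/8! - 10!/9! + 10!/10!
= 3628800 - 3628800 + 1814400 - 604800 + 151200 - 30240 + 5040 - 720 + 90 - 10 + 1
= 1334961

1334961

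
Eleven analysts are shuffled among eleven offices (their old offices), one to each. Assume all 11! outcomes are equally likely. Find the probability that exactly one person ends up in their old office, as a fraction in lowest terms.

Favorable outcomes: C(11,1)·!10 = 11·1334961 = 14684571.
Total outcomes: 11! = 39916800.
Probability = 14684571/39916800 = 16481/44800.

16481/44800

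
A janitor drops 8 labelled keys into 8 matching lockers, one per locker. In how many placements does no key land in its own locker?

14833

!8 is the nearest integer to 8!/e.
8! = 40320, and 40320/e ≈ 14832.90, so !8 = 14833.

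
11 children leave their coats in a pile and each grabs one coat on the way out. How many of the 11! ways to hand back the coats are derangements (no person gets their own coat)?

14684570

Recurrence: !11 = 10·(!10 + !9).
!11 = 10·(1334961 + 133496) = 10·1468457 = 14684570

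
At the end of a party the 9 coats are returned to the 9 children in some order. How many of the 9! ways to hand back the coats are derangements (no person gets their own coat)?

133496

!9 is the nearest integer to 9!/e.
9! = 362880, and 362880/e ≈ 133496.09, so !9 = 133496.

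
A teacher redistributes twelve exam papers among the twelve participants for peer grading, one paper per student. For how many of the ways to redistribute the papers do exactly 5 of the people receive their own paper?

1468368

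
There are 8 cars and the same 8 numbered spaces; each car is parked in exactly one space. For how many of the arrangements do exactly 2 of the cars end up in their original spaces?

7420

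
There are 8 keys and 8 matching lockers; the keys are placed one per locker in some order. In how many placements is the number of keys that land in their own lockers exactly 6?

28

Pick the 6 fixed positions: C(8,6) = 28 ways.
The other 2 form a derangement: !2 = 1.
Total: 28 × 1 = 28.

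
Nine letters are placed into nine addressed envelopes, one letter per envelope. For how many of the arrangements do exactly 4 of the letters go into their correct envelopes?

5544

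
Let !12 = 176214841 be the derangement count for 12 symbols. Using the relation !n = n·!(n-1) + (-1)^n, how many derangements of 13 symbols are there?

!13 = 13·176214841 - 1 = 2290792932.

2290792932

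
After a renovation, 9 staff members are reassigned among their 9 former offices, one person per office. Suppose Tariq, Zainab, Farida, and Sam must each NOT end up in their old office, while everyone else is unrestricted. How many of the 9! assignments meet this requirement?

229080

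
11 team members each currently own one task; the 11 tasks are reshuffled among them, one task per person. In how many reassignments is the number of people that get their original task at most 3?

Sum C(11,i)·!(11-i) for i = 0..3:
  i=0: C(11,0)·!11 = 1·14684570 = 14684570
  i=1: C(11,1)·!10 = 11·1334961 = 14684571
  i=2: C(11,2)·!9 = 55·133496 = 7342280
  i=3: C(11,3)·!8 = 165·14833 = 2447445
Total = 39158866.

39158866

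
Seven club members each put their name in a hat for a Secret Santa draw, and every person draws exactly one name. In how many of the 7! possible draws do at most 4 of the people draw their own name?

# with exactly i fixed is C(7,i)·!(7-i); sum over i=0..4:
  i=0: C(7,0)·!7 = 1·1854 = 1854
  i=1: C(7,1)·!6 = 7·265 = 1855
  i=2: C(7,2)·!5 = 21·44 = 924
  i=3: C(7,3)·!4 = 35·9 = 315
  i=4: C(7,4)·!3 = 35·2 = 70
Total = 5018.

5018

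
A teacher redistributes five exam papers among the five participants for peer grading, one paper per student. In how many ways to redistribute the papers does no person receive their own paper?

44

By inclusion-exclusion, !5 = Σ (-1)^k · 5!/k! for k=0..5
= 5! - 5!/1! + 5!/2! - 5!/3! + 5!/4! - 5!/5!
= 120 - 120 + 60 - 20 + 5 - 1
= 44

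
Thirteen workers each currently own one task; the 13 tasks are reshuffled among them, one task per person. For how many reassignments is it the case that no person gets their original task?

Use !n = n·!(n-1) + (-1)^n.
!13 = 13·176214841 - 1 = 2290792932

2290792932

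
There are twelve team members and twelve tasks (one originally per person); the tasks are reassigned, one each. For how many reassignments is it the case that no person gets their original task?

176214841

Use !n = (n-1)(!(n-1) + !(n-2)).
!12 = 11·(14684570 + 1334961) = 11·16019531 = 176214841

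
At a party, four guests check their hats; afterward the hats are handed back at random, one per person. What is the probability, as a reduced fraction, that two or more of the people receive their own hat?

7/24

Favorable outcomes: Σ_{i≥2} C(4,i)·!(4-i) = 6·1 + 4·0 + 1·1 = 7.
Total outcomes: 4! = 24.
Probability = 7/24 = 7/24.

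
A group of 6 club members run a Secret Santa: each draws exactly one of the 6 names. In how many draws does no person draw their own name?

265

By inclusion-exclusion, !6 = Σ (-1)^k · 6!/k! for k=0..6
= 6! - 6!/1! + 6!/2! - 6!/3! + 6!/4! - 6!/5! + 6!/6!
= 720 - 720 + 360 - 120 + 30 - 6 + 1
= 265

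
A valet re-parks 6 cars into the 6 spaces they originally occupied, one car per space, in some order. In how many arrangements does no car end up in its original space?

265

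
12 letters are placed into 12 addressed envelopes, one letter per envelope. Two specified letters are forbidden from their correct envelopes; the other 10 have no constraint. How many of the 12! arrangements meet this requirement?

402796800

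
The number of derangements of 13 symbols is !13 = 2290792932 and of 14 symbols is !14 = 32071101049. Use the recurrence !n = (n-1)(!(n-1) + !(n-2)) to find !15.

481066515734

!15 = (15-1)·(!14 + !13) = 14·(32071101049 + 2290792932) = 14·34361893981 = 481066515734.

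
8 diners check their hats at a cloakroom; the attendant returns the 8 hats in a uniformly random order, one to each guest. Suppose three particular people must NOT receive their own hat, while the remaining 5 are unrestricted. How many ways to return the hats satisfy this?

27240

Let A_j be the event that the j-th constrained one is fixed. By inclusion-exclusion over the 3 events:
Σ_{j=0}^{3} (-1)^j C(3,j)(8-j)!
= C(3,0)·8! - C(3,1)·7! + C(3,2)·6! - C(3,3)·5!
= 40320 - 15120 + 2160 - 120
= 27240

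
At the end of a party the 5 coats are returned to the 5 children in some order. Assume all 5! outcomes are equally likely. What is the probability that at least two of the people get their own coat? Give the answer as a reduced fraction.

31/120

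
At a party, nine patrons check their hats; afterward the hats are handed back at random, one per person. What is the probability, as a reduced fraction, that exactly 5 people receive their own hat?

Favorable outcomes: C(9,5)·!4 = 126·9 = 1134.
Total outcomes: 9! = 362880.
Probability = 1134/362880 = 1/320.

1/320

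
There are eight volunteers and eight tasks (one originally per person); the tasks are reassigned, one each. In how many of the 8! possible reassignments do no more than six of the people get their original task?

# with exactly i fixed is C(8,i)·!(8-i); sum over i=0..6:
  i=0: C(8,0)·!8 = 1·14833 = 14833
  i=1: C(8,1)·!7 = 8·1854 = 14832
  i=2: C(8,2)·!6 = 28·265 = 7420
  i=3: C(8,3)·!5 = 56·44 = 2464
  i=4: C(8,4)·!4 = 70·9 = 630
  i=5: C(8,5)·!3 = 56·2 = 112
  i=6: C(8,6)·!2 = 28·1 = 28
Total = 40319.

40319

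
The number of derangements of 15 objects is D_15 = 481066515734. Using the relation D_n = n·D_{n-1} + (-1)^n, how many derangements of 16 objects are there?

D_16 = 16·481066515734 + 1 = 7697064251745.

7697064251745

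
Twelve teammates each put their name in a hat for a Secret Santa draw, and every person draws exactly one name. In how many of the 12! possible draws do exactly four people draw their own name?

7342335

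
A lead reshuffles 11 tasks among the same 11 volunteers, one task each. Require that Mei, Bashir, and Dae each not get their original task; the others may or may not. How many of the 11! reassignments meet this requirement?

Let A_j be the event that the j-th constrained one is fixed. By inclusion-exclusion over the 3 events:
Σ_{j=0}^{3} (-1)^j C(3,j)(11-j)!
= C(3,0)·11! - C(3,1)·10! + C(3,2)·9! - C(3,3)·8!
= 39916800 - 10886400 + 1088640 - 40320
= 30078720

30078720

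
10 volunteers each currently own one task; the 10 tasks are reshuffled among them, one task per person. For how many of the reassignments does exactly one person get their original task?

Pick the single fixed position: C(10,1) = 10 ways.
The remaining 9 must be deranged: !9 = 133496.
Total: 10 × 133496 = 1334960.

1334960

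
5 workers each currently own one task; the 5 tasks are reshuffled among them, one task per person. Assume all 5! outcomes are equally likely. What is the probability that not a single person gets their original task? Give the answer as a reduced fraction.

11/30

Favorable outcomes: !5 = 44.
Total outcomes: 5! = 120.
Probability = 44/120 = 11/30.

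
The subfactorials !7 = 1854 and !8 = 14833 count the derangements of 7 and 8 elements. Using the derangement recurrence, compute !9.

133496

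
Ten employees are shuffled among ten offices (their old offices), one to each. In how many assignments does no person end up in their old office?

1334961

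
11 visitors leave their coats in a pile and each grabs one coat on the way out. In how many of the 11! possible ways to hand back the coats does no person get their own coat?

14684570

The number of derangements of 11 is !11 = Σ_{k=0}^{11} (-1)^k·11!/k!
= 11! - 11!/1! + 11!/2! - 11!/3! + 11!/4! - 11!/5! + 11!/6! - 11!/7! + 11!/8! - 11!/9! + 11!/10! - 11!/11!
= 39916800 - 39916800 + 19958400 - 6652800 + 1663200 - 332640 + 55440 - 7920 + 990 - 110 + 11 - 1
= 14684570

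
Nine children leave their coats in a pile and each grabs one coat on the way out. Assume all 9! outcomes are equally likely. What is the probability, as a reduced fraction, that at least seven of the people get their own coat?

37/362880

Favorable outcomes: Σ_{i≥7} C(9,i)·!(9-i) = 36·1 + 9·0 + 1·1 = 37.
Total outcomes: 9! = 362880.
Probability = 37/362880 = 37/362880.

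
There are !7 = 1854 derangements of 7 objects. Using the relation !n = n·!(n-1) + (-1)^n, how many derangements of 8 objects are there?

14833

!8 = 8·1854 + 1 = 14833.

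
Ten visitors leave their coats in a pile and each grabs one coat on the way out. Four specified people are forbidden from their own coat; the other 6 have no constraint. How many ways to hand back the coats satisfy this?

Let A_j be the event that the j-th constrained one is fixed. By inclusion-exclusion over the 4 events:
Σ_{j=0}^{4} (-1)^j C(4,j)(10-j)!
= C(4,0)·10! - C(4,1)·9! + C(4,2)·8! - C(4,3)·7! + C(4,4)·6!
= 3628800 - 1451520 + 241920 - 20160 + 720
= 2399760

2399760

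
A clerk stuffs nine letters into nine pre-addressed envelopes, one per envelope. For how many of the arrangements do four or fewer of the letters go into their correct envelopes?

Sum C(9,i)·!(9-i) for i = 0..4:
  i=0: C(9,0)·!9 = 1·133496 = 133496
  i=1: C(9,1)·!8 = 9·14833 = 133497
  i=2: C(9,2)·!7 = 36·1854 = 66744
  i=3: C(9,3)·!6 = 84·265 = 22260
  i=4: C(9,4)·!5 = 126·44 = 5544
Total = 361541.

361541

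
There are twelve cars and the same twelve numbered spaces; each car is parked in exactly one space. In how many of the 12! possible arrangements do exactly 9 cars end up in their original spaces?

440

Choose which 9 of the 12 are fixed: C(12,9) = 220.
The remaining 3 must be deranged: !3 = 2.
Total: 220 × 2 = 440.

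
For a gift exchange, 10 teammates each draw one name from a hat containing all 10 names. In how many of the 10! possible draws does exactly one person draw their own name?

Pick the single fixed position: C(10,1) = 10 ways.
The other 9 form a derangement: !9 = 133496.
Total: 10 × 133496 = 1334960.

1334960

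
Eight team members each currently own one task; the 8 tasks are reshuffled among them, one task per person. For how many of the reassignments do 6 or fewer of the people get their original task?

40319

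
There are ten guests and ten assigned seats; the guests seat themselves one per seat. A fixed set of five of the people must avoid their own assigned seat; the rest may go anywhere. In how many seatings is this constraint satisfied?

Inclusion-exclusion on the 5 forbidden self-matches:
Σ_{j=0}^{5} (-1)^j C(5,j)(10-j)!
= C(5,0)·10! - C(5,1)·9! + C(5,2)·8! - C(5,3)·7! + C(5,4)·6! - C(5,5)·5!
= 3628800 - 1814400 + 403200 - 50400 + 3600 - 120
= 2170680

2170680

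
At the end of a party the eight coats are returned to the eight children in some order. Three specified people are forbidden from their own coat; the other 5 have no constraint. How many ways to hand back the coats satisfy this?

27240

Let A_j be the event that the j-th constrained one is fixed. By inclusion-exclusion over the 3 events:
Σ_{j=0}^{3} (-1)^j C(3,j)(8-j)!
= C(3,0)·8! - C(3,1)·7! + C(3,2)·6! - C(3,3)·5!
= 40320 - 15120 + 2160 - 120
= 27240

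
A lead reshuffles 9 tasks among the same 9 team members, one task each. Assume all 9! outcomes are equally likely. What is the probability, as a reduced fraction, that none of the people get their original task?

Favorable outcomes: !9 = 133496.
Total outcomes: 9! = 362880.
Probability = 133496/362880 = 16687/45360.

16687/45360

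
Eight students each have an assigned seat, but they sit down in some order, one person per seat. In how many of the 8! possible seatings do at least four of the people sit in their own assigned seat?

Sum C(8,i)·!(8-i) for i = 4..8:
  i=4: C(8,4)·!4 = 70·9 = 630
  i=5: C(8,5)·!3 = 56·2 = 112
  i=6: C(8,6)·!2 = 28·1 = 28
  i=7: C(8,7)·!1 = 8·0 = 0
  i=8: C(8,8)·!0 = 1·1 = 1
Total = 771.

771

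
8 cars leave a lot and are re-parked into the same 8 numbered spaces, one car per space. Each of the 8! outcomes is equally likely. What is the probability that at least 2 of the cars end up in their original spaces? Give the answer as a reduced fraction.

2131/8064

Favorable outcomes: Σ_{i≥2} C(8,i)·!(8-i) = 28·265 + 56·44 + 70·9 + 56·2 + 28·1 + 8·0 + 1·1 = 10655.
Total outcomes: 8! = 40320.
Probability = 10655/40320 = 2131/8064.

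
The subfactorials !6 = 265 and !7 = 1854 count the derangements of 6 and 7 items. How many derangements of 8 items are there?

14833

!8 = (8-1)·(!7 + !6) = 7·(1854 + 265) = 7·2119 = 14833.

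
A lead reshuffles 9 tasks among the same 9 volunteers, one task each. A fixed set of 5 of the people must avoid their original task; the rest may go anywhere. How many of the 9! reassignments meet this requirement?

205056

Let A_j be the event that the j-th constrained one is fixed. By inclusion-exclusion over the 5 events:
Σ_{j=0}^{5} (-1)^j C(5,j)(9-j)!
= C(5,0)·9! - C(5,1)·8! + C(5,2)·7! - C(5,3)·6! + C(5,4)·5! - C(5,5)·4!
= 362880 - 201600 + 50400 - 7200 + 600 - 24
= 205056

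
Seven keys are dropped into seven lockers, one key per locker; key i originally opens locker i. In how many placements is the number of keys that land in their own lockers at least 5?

# with exactly i fixed is C(7,i)·!(7-i); sum over i=5..7:
  i=5: C(7,5)·!2 = 21·1 = 21
  i=6: C(7,6)·!1 = 7·0 = 0
  i=7: C(7,7)·!0 = 1·1 = 1
Total = 22.

22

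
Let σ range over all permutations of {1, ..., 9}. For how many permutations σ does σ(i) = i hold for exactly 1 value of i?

Choose which one of the 9 is fixed: C(9,1) = 9.
The other 8 form a derangement: !8 = 14833.
Total: 9 × 14833 = 133497.

133497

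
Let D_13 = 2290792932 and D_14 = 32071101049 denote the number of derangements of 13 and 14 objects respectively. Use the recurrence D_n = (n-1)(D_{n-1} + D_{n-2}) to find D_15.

D_15 = (15-1)·(D_14 + D_13) = 14·(32071101049 + 2290792932) = 14·34361893981 = 481066515734.

481066515734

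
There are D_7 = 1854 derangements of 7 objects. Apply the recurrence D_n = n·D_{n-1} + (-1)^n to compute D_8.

14833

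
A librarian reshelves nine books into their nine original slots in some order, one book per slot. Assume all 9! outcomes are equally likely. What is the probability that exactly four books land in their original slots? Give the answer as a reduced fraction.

11/720

Favorable outcomes: C(9,4)·!5 = 126·44 = 5544.
Total outcomes: 9! = 362880.
Probability = 5544/362880 = 11/720.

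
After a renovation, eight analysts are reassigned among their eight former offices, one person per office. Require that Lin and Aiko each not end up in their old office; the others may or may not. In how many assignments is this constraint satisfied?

30960

Let A_j be the event that the j-th constrained one is fixed. By inclusion-exclusion over the 2 events:
Σ_{j=0}^{2} (-1)^j C(2,j)(8-j)!
= C(2,0)·8! - C(2,1)·7! + C(2,2)·6!
= 40320 - 10080 + 720
= 30960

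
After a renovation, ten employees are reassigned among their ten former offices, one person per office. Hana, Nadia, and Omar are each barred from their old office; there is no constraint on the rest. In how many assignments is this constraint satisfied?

2656080

Inclusion-exclusion on the 3 forbidden self-matches:
Σ_{j=0}^{3} (-1)^j C(3,j)(10-j)!
= C(3,0)·10! - C(3,1)·9! + C(3,2)·8! - C(3,3)·7!
= 3628800 - 1088640 + 120960 - 5040
= 2656080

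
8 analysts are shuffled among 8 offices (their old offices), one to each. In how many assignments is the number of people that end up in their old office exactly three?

Pick the 3 fixed positions: C(8,3) = 56 ways.
The remaining 5 must be deranged: !5 = 44.
Total: 56 × 44 = 2464.

2464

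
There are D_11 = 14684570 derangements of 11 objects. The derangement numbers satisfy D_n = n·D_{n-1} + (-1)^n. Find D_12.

176214841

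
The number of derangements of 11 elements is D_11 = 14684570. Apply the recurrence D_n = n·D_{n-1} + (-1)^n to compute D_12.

D_12 = 12·14684570 + 1 = 176214841.

176214841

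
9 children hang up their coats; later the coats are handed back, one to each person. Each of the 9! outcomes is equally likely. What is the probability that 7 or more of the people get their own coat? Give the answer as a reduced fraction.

Favorable outcomes: Σ_{i≥7} C(9,i)·!(9-i) = 36·1 + 9·0 + 1·1 = 37.
Total outcomes: 9! = 362880.
Probability = 37/362880 = 37/362880.

37/362880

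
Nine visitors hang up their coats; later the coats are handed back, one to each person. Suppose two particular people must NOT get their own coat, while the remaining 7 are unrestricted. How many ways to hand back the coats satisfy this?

287280

Let A_j be the event that the j-th constrained one is fixed. By inclusion-exclusion over the 2 events:
Σ_{j=0}^{2} (-1)^j C(2,j)(9-j)!
= C(2,0)·9! - C(2,1)·8! + C(2,2)·7!
= 362880 - 80640 + 5040
= 287280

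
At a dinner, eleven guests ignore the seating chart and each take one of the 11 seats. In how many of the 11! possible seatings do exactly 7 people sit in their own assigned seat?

2970

Pick the 7 fixed positions: C(11,7) = 330 ways.
The remaining 4 must be deranged: !4 = 9.
Total: 330 × 9 = 2970.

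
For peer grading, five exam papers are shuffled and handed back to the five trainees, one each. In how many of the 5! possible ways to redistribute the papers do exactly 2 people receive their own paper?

20

Pick the 2 fixed positions: C(5,2) = 10 ways.
The other 3 form a derangement: !3 = 2.
Total: 10 × 2 = 20.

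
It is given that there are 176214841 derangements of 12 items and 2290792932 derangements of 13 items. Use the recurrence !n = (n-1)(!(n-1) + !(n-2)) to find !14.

!14 = (14-1)·(!13 + !12) = 13·(2290792932 + 176214841) = 13·2467007773 = 32071101049.

32071101049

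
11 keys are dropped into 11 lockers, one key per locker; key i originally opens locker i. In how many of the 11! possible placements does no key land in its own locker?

14684570

By inclusion-exclusion, !11 = Σ (-1)^k · 11!/k! for k=0..11
= 11! - 11!/1! + 11!/2! - 11!/3! + 11!/4! - 11!/5! + 11!/6! - 11!/7! + 11!/8! - 11!/9! + 11!/10! - 11!/11!
= 39916800 - 39916800 + 19958400 - 6652800 + 1663200 - 332640 + 55440 - 7920 + 990 - 110 + 11 - 1
= 14684570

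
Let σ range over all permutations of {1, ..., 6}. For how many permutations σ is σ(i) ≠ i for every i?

265

The number of derangements of 6 is !6 = Σ_{k=0}^{6} (-1)^k·6!/k!
= 6! - 6!/1! + 6!/2! - 6!/3! + 6!/4! - 6!/5! + 6!/6!
= 720 - 720 + 360 - 120 + 30 - 6 + 1
= 265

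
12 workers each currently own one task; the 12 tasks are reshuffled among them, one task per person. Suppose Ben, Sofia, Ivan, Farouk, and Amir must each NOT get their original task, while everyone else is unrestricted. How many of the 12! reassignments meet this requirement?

Inclusion-exclusion on the 5 forbidden self-matches:
Σ_{j=0}^{5} (-1)^j C(5,j)(12-j)!
= C(5,0)·12! - C(5,1)·11! + C(5,2)·10! - C(5,3)·9! + C(5,4)·8! - C(5,5)·7!
= 479001600 - 199584000 + 36288000 - 3628800 + 201600 - 5040
= 312273360

312273360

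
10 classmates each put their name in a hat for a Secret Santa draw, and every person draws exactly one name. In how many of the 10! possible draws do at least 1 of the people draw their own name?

2293839

# with exactly i fixed is C(10,i)·!(10-i); sum over i=1..10:
  i=1: C(10,1)·!9 = 10·133496 = 1334960
  i=2: C(10,2)·!8 = 45·14833 = 667485
  i=3: C(10,3)·!7 = 120·1854 = 222480
  i=4: C(10,4)·!6 = 210·265 = 55650
  i=5: C(10,5)·!5 = 252·44 = 11088
  i=6: C(10,6)·!4 = 210·9 = 1890
  i=7: C(10,7)·!3 = 120·2 = 240
  i=8: C(10,8)·!2 = 45·1 = 45
  i=9: C(10,9)·!1 = 10·0 = 0
  i=10: C(10,10)·!0 = 1·1 = 1
Total = 2293839.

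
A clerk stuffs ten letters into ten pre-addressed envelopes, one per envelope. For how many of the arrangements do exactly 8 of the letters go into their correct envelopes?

45

Choose which 8 of the 10 are fixed: C(10,8) = 45.
The remaining 2 must be deranged: !2 = 1.
Total: 45 × 1 = 45.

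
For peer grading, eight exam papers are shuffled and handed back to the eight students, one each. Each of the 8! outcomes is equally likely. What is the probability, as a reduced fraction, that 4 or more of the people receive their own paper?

257/13440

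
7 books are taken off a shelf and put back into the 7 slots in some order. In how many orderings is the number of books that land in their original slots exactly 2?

Pick the 2 fixed positions: C(7,2) = 21 ways.
The remaining 5 must be deranged: !5 = 44.
Total: 21 × 44 = 924.

924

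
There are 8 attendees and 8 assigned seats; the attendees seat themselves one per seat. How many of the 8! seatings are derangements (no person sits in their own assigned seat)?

By inclusion-exclusion, !8 = Σ (-1)^k · 8!/k! for k=0..8
= 8! - 8!/1! + 8!/2! - 8!/3! + 8!/4! - 8!/5! + 8!/6! - 8!/7! + 8!/8!
= 40320 - 40320 + 20160 - 6720 + 1680 - 336 + 56 - 8 + 1
= 14833

14833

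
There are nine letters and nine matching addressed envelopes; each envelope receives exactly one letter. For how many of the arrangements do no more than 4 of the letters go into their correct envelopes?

361541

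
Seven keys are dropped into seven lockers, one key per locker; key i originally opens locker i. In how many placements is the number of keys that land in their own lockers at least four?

92

Sum C(7,i)·!(7-i) for i = 4..7:
  i=4: C(7,4)·!3 = 35·2 = 70
  i=5: C(7,5)·!2 = 21·1 = 21
  i=6: C(7,6)·!1 = 7·0 = 0
  i=7: C(7,7)·!0 = 1·1 = 1
Total = 92.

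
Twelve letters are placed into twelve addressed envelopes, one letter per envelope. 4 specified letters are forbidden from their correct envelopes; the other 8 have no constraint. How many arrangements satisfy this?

Inclusion-exclusion on the 4 forbidden self-matches:
Σ_{j=0}^{4} (-1)^j C(4,j)(12-j)!
= C(4,0)·12! - C(4,1)·11! + C(4,2)·10! - C(4,3)·9! + C(4,4)·8!
= 479001600 - 159667200 + 21772800 - 1451520 + 40320
= 339696000

339696000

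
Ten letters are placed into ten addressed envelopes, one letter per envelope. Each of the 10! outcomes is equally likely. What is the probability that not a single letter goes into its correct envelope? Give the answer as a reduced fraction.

16481/44800

Favorable outcomes: !10 = 1334961.
Total outcomes: 10! = 3628800.
Probability = 1334961/3628800 = 16481/44800.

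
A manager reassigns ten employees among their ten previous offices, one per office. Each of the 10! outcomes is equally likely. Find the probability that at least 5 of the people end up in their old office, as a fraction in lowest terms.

Favorable outcomes: Σ_{i≥5} C(10,i)·!(10-i) = 252·44 + 210·9 + 120·2 + 45·1 + 10·0 + 1·1 = 13264.
Total outcomes: 10! = 3628800.
Probability = 13264/3628800 = 829/226800.

829/226800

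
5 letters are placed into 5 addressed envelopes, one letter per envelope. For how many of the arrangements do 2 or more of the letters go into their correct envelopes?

31

Sum C(5,i)·!(5-i) for i = 2..5:
  i=2: C(5,2)·!3 = 10·2 = 20
  i=3: C(5,3)·!2 = 10·1 = 10
  i=4: C(5,4)·!1 = 5·0 = 0
  i=5: C(5,5)·!0 = 1·1 = 1
Total = 31.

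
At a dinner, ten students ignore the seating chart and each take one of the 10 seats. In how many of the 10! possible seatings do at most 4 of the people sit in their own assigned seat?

3615536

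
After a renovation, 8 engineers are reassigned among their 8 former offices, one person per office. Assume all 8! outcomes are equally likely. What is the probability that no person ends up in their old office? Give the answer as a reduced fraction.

2119/5760

Favorable outcomes: !8 = 14833.
Total outcomes: 8! = 40320.
Probability = 14833/40320 = 2119/5760.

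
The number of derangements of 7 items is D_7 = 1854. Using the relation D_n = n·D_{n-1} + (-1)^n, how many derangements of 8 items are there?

14833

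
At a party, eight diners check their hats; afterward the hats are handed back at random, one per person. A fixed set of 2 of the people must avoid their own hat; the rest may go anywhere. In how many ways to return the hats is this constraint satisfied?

Inclusion-exclusion on the 2 forbidden self-matches:
Σ_{j=0}^{2} (-1)^j C(2,j)(8-j)!
= C(2,0)·8! - C(2,1)·7! + C(2,2)·6!
= 40320 - 10080 + 720
= 30960

30960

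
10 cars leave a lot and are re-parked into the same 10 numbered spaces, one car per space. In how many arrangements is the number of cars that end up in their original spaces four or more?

68914

# with exactly i fixed is C(10,i)·!(10-i); sum over i=4..10:
  i=4: C(10,4)·!6 = 210·265 = 55650
  i=5: C(10,5)·!5 = 252·44 = 11088
  i=6: C(10,6)·!4 = 210·9 = 1890
  i=7: C(10,7)·!3 = 120·2 = 240
  i=8: C(10,8)·!2 = 45·1 = 45
  i=9: C(10,9)·!1 = 10·0 = 0
  i=10: C(10,10)·!0 = 1·1 = 1
Total = 68914.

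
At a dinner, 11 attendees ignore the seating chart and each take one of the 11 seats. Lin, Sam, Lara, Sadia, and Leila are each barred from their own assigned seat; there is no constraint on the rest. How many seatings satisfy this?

Let A_j be the event that the j-th constrained one is fixed. By inclusion-exclusion over the 5 events:
Σ_{j=0}^{5} (-1)^j C(5,j)(11-j)!
= C(5,0)·11! - C(5,1)·10! + C(5,2)·9! - C(5,3)·8! + C(5,4)·7! - C(5,5)·6!
= 39916800 - 18144000 + 3628800 - 403200 + 25200 - 720
= 25022880

25022880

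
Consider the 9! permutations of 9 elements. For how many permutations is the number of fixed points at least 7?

Sum C(9,i)·!(9-i) for i = 7..9:
  i=7: C(9,7)·!2 = 36·1 = 36
  i=8: C(9,8)·!1 = 9·0 = 0
  i=9: C(9,9)·!0 = 1·1 = 1
Total = 37.

37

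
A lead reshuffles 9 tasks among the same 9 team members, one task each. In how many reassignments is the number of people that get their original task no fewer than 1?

229384

# with exactly i fixed is C(9,i)·!(9-i); sum over i=1..9:
  i=1: C(9,1)·!8 = 9·14833 = 133497
  i=2: C(9,2)·!7 = 36·1854 = 66744
  i=3: C(9,3)·!6 = 84·265 = 22260
  i=4: C(9,4)·!5 = 126·44 = 5544
  i=5: C(9,5)·!4 = 126·9 = 1134
  i=6: C(9,6)·!3 = 84·2 = 168
  i=7: C(9,7)·!2 = 36·1 = 36
  i=8: C(9,8)·!1 = 9·0 = 0
  i=9: C(9,9)·!0 = 1·1 = 1
Total = 229384.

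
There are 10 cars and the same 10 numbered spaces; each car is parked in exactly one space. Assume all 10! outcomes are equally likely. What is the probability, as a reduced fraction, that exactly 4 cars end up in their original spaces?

Favorable outcomes: C(10,4)·!6 = 210·265 = 55650.
Total outcomes: 10! = 3628800.
Probability = 55650/3628800 = 53/3456.

53/3456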